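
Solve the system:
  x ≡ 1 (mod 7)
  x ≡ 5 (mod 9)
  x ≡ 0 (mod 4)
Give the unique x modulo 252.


Moduli 7, 9, 4 are pairwise coprime; by CRT there is a unique solution modulo M = 7 · 9 · 4 = 252.
Solve pairwise, accumulating the modulus:
  Start with x ≡ 1 (mod 7).
  Combine with x ≡ 5 (mod 9): since gcd(7, 9) = 1, we get a unique residue mod 63.
    Write x = 1 + 7·t and substitute into x ≡ 5 (mod 9): 7·t ≡ 5 − 1 = 4 (mod 9).
    The inverse of 7 mod 9 is 4 (since 7·4 = 28 = 3·9 + 1), so t ≡ 4·4 = 16 ≡ 7 (mod 9).
    Then x = 1 + 7·7 = 50, valid modulo lcm(7, 9) = 63: x ≡ 50 (mod 63).
  Combine with x ≡ 0 (mod 4): since gcd(63, 4) = 1, we get a unique residue mod 252.
    Write x = 50 + 63·t and substitute into x ≡ 0 (mod 4): 63·t ≡ 0 − 50 = -50 (mod 4).
    Reduce coefficients mod 4: 3·t ≡ 2 (mod 4).
    The inverse of 3 mod 4 is 3 (since 3·3 = 9 = 2·4 + 1), so t ≡ 3·2 = 6 ≡ 2 (mod 4).
    Then x = 50 + 63·2 = 176, valid modulo lcm(63, 4) = 252: x ≡ 176 (mod 252).
Verify: 176 mod 7 = 1 ✓, 176 mod 9 = 5 ✓, 176 mod 4 = 0 ✓.

x ≡ 176 (mod 252).


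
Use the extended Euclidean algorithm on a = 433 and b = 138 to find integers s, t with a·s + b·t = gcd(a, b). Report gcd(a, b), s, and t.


Euclidean algorithm on (433, 138) — divide until remainder is 0:
  433 = 3 · 138 + 19
  138 = 7 · 19 + 5
  19 = 3 · 5 + 4
  5 = 1 · 4 + 1
  4 = 4 · 1 + 0
gcd(433, 138) = 1.
Track Bezout coefficients alongside the remainders: start with r₀ = 433 = a·1 + b·0 (s = 1, t = 0) and r₁ = 138 = a·0 + b·1 (s = 0, t = 1); each new remainder r_{k+1} = r_{k-1} − q_k·r_k inherits s_{k+1} = s_{k-1} − q_k·s_k, t_{k+1} = t_{k-1} − q_k·t_k, so r_k = a·s_k + b·t_k at every step:
  q = 3: r = 19, s = 1 − 3·0 = 1, t = 0 − 3·1 = -3  (check: 433·1 + 138·(-3) = 19)
  q = 7: r = 5, s = 0 − 7·1 = -7, t = 1 − 7·(-3) = 22  (check: 433·(-7) + 138·22 = 5)
  q = 3: r = 4, s = 1 − 3·(-7) = 22, t = -3 − 3·22 = -69  (check: 433·22 + 138·(-69) = 4)
  q = 1: r = 1, s = -7 − 1·22 = -29, t = 22 − 1·(-69) = 91  (check: 433·(-29) + 138·91 = 1)
The row with r = 1 (the gcd) gives the Bezout coefficients s = -29, t = 91.
Result: 433 · (-29) + 138 · (91) = 1.

gcd(433, 138) = 1; s = -29, t = 91 (check: 433·(-29) + 138·91 = 1).


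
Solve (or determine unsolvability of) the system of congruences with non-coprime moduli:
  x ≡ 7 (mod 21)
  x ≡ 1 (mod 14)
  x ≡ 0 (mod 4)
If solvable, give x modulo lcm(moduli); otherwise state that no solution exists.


Moduli 21, 14, 4 are not pairwise coprime, so CRT works modulo lcm(m_i) when all pairwise compatibility conditions hold.
Pairwise compatibility: gcd(m_i, m_j) must divide a_i - a_j for every pair.
Merge one congruence at a time:
  Start: x ≡ 7 (mod 21).
  Combine with x ≡ 1 (mod 14): gcd(21, 14) = 7, and 1 - 7 = -6 is NOT divisible by 7.
    ⇒ system is inconsistent (no integer solution).

No solution (the system is inconsistent).


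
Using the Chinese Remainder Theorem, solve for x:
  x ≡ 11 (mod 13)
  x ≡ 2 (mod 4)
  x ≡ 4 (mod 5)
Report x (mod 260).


Moduli 13, 4, 5 are pairwise coprime; by CRT there is a unique solution modulo M = 13 · 4 · 5 = 260.
Solve pairwise, accumulating the modulus:
  Start with x ≡ 11 (mod 13).
  Combine with x ≡ 2 (mod 4): since gcd(13, 4) = 1, we get a unique residue mod 52.
    Write x = 11 + 13·t and substitute into x ≡ 2 (mod 4): 13·t ≡ 2 − 11 = -9 (mod 4).
    Reduce coefficients mod 4: 1·t ≡ 3 (mod 4).
    So t ≡ 3 (mod 4).
    Then x = 11 + 13·3 = 50, valid modulo lcm(13, 4) = 52: x ≡ 50 (mod 52).
  Combine with x ≡ 4 (mod 5): since gcd(52, 5) = 1, we get a unique residue mod 260.
    Write x = 50 + 52·t and substitute into x ≡ 4 (mod 5): 52·t ≡ 4 − 50 = -46 (mod 5).
    Reduce coefficients mod 5: 2·t ≡ 4 (mod 5).
    The inverse of 2 mod 5 is 3 (since 2·3 = 6 = 1·5 + 1), so t ≡ 3·4 = 12 ≡ 2 (mod 5).
    Then x = 50 + 52·2 = 154, valid modulo lcm(52, 5) = 260: x ≡ 154 (mod 260).
Verify: 154 mod 13 = 11 ✓, 154 mod 4 = 2 ✓, 154 mod 5 = 4 ✓.

x ≡ 154 (mod 260).


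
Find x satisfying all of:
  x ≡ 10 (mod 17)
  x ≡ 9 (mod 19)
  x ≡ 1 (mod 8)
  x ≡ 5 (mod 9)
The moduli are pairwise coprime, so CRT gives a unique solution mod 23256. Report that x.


Product of moduli M = 17 · 19 · 8 · 9 = 23256.
Merge one congruence at a time:
  Start: x ≡ 10 (mod 17).
  Combine with x ≡ 9 (mod 19); new modulus lcm = 323.
    Write x = 10 + 17·t and substitute into x ≡ 9 (mod 19): 17·t ≡ 9 − 10 = -1 (mod 19).
    Reduce coefficients mod 19: 17·t ≡ 18 (mod 19).
    The inverse of 17 mod 19 is 9 (since 17·9 = 153 = 8·19 + 1), so t ≡ 9·18 = 162 ≡ 10 (mod 19).
    Then x = 10 + 17·10 = 180, valid modulo lcm(17, 19) = 323: x ≡ 180 (mod 323).
  Combine with x ≡ 1 (mod 8); new modulus lcm = 2584.
    Write x = 180 + 323·t and substitute into x ≡ 1 (mod 8): 323·t ≡ 1 − 180 = -179 (mod 8).
    Reduce coefficients mod 8: 3·t ≡ 5 (mod 8).
    The inverse of 3 mod 8 is 3 (since 3·3 = 9 = 1·8 + 1), so t ≡ 3·5 = 15 ≡ 7 (mod 8).
    Then x = 180 + 323·7 = 2441, valid modulo lcm(323, 8) = 2584: x ≡ 2441 (mod 2584).
  Combine with x ≡ 5 (mod 9); new modulus lcm = 23256.
    Write x = 2441 + 2584·t and substitute into x ≡ 5 (mod 9): 2584·t ≡ 5 − 2441 = -2436 (mod 9).
    Reduce coefficients mod 9: 1·t ≡ 3 (mod 9).
    So t ≡ 3 (mod 9).
    Then x = 2441 + 2584·3 = 10193, valid modulo lcm(2584, 9) = 23256: x ≡ 10193 (mod 23256).
Verify against each original: 10193 mod 17 = 10, 10193 mod 19 = 9, 10193 mod 8 = 1, 10193 mod 9 = 5.

x ≡ 10193 (mod 23256).


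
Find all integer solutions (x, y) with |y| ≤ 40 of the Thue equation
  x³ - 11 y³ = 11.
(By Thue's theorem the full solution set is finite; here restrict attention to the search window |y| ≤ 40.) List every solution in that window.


The equation is x³ - 11y³ = 11. For fixed y, x³ = 11·y³ + 11, so a solution requires the RHS to be a perfect cube.
Strategy: iterate y from -40 to 40, compute RHS = 11·y³ + 11, and check whether it is a (positive or negative) perfect cube.
Check small values of y:
  y = 0: RHS = 11 is not a perfect cube.
  y = 1: RHS = 22 is not a perfect cube.
  y = -1: RHS = 0 = (0)³ ⇒ x = 0 works.
  y = 2: RHS = 99 is not a perfect cube.
  y = -2: RHS = -77 is not a perfect cube.
  y = 3: RHS = 308 is not a perfect cube.
  y = -3: RHS = -286 is not a perfect cube.
Continuing the search up to |y| = 40 finds no further solutions beyond those listed.
Collected solutions: (0, -1).

Solutions (with |y| ≤ 40): (0, -1).


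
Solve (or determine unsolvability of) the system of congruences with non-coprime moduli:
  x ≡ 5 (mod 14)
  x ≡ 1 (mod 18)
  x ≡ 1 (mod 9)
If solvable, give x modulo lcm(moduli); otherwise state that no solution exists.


Moduli 14, 18, 9 are not pairwise coprime, so CRT works modulo lcm(m_i) when all pairwise compatibility conditions hold.
Pairwise compatibility: gcd(m_i, m_j) must divide a_i - a_j for every pair.
Merge one congruence at a time:
  Start: x ≡ 5 (mod 14).
  Combine with x ≡ 1 (mod 18): gcd(14, 18) = 2; 1 - 5 = -4, which IS divisible by 2, so compatible.
    Write x = 5 + 14·t and substitute into x ≡ 1 (mod 18): 14·t ≡ 1 − 5 = -4 (mod 18).
    Divide the congruence (and modulus) by g = 2: 7·t ≡ -2 (mod 9).
    Reduce coefficients mod 9: 7·t ≡ 7 (mod 9).
    The inverse of 7 mod 9 is 4 (since 7·4 = 28 = 3·9 + 1), so t ≡ 4·7 = 28 ≡ 1 (mod 9).
    Then x = 5 + 14·1 = 19, valid modulo lcm(14, 18) = 126: x ≡ 19 (mod 126).
  Combine with x ≡ 1 (mod 9): gcd(126, 9) = 9; 1 - 19 = -18, which IS divisible by 9, so compatible.
    Write x = 19 + 126·t and substitute into x ≡ 1 (mod 9): 126·t ≡ 1 − 19 = -18 (mod 9).
    Divide the congruence (and modulus) by g = 9: 14·t ≡ -2 (mod 1).
    Modulo 1 every t works; take t = 0.
    Then x = 19 + 126·0 = 19, valid modulo lcm(126, 9) = 126: x ≡ 19 (mod 126).
Verify: 19 mod 14 = 5, 19 mod 18 = 1, 19 mod 9 = 1.

x ≡ 19 (mod 126).


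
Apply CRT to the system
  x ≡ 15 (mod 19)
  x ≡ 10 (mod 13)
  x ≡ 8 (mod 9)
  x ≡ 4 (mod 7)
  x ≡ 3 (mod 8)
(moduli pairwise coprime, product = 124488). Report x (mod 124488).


Product of moduli M = 19 · 13 · 9 · 7 · 8 = 124488.
Merge one congruence at a time:
  Start: x ≡ 15 (mod 19).
  Combine with x ≡ 10 (mod 13); new modulus lcm = 247.
    Write x = 15 + 19·t and substitute into x ≡ 10 (mod 13): 19·t ≡ 10 − 15 = -5 (mod 13).
    Reduce coefficients mod 13: 6·t ≡ 8 (mod 13).
    The inverse of 6 mod 13 is 11 (since 6·11 = 66 = 5·13 + 1), so t ≡ 11·8 = 88 ≡ 10 (mod 13).
    Then x = 15 + 19·10 = 205, valid modulo lcm(19, 13) = 247: x ≡ 205 (mod 247).
  Combine with x ≡ 8 (mod 9); new modulus lcm = 2223.
    Write x = 205 + 247·t and substitute into x ≡ 8 (mod 9): 247·t ≡ 8 − 205 = -197 (mod 9).
    Reduce coefficients mod 9: 4·t ≡ 1 (mod 9).
    The inverse of 4 mod 9 is 7 (since 4·7 = 28 = 3·9 + 1), so t ≡ 7·1 = 7 ≡ 7 (mod 9).
    Then x = 205 + 247·7 = 1934, valid modulo lcm(247, 9) = 2223: x ≡ 1934 (mod 2223).
  Combine with x ≡ 4 (mod 7); new modulus lcm = 15561.
    Write x = 1934 + 2223·t and substitute into x ≡ 4 (mod 7): 2223·t ≡ 4 − 1934 = -1930 (mod 7).
    Reduce coefficients mod 7: 4·t ≡ 2 (mod 7).
    The inverse of 4 mod 7 is 2 (since 4·2 = 8 = 1·7 + 1), so t ≡ 2·2 = 4 ≡ 4 (mod 7).
    Then x = 1934 + 2223·4 = 10826, valid modulo lcm(2223, 7) = 15561: x ≡ 10826 (mod 15561).
  Combine with x ≡ 3 (mod 8); new modulus lcm = 124488.
    Write x = 10826 + 15561·t and substitute into x ≡ 3 (mod 8): 15561·t ≡ 3 − 10826 = -10823 (mod 8).
    Reduce coefficients mod 8: 1·t ≡ 1 (mod 8).
    So t ≡ 1 (mod 8).
    Then x = 10826 + 15561·1 = 26387, valid modulo lcm(15561, 8) = 124488: x ≡ 26387 (mod 124488).
Verify against each original: 26387 mod 19 = 15, 26387 mod 13 = 10, 26387 mod 9 = 8, 26387 mod 7 = 4, 26387 mod 8 = 3.

x ≡ 26387 (mod 124488).


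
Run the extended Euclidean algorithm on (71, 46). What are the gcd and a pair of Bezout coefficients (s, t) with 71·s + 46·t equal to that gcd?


Euclidean algorithm on (71, 46) — divide until remainder is 0:
  71 = 1 · 46 + 25
  46 = 1 · 25 + 21
  25 = 1 · 21 + 4
  21 = 5 · 4 + 1
  4 = 4 · 1 + 0
gcd(71, 46) = 1.
Track Bezout coefficients alongside the remainders: start with r₀ = 71 = a·1 + b·0 (s = 1, t = 0) and r₁ = 46 = a·0 + b·1 (s = 0, t = 1); each new remainder r_{k+1} = r_{k-1} − q_k·r_k inherits s_{k+1} = s_{k-1} − q_k·s_k, t_{k+1} = t_{k-1} − q_k·t_k, so r_k = a·s_k + b·t_k at every step:
  q = 1: r = 25, s = 1 − 1·0 = 1, t = 0 − 1·1 = -1  (check: 71·1 + 46·(-1) = 25)
  q = 1: r = 21, s = 0 − 1·1 = -1, t = 1 − 1·(-1) = 2  (check: 71·(-1) + 46·2 = 21)
  q = 1: r = 4, s = 1 − 1·(-1) = 2, t = -1 − 1·2 = -3  (check: 71·2 + 46·(-3) = 4)
  q = 5: r = 1, s = -1 − 5·2 = -11, t = 2 − 5·(-3) = 17  (check: 71·(-11) + 46·17 = 1)
The row with r = 1 (the gcd) gives the Bezout coefficients s = -11, t = 17.
Result: 71 · (-11) + 46 · (17) = 1.

gcd(71, 46) = 1; s = -11, t = 17 (check: 71·(-11) + 46·17 = 1).


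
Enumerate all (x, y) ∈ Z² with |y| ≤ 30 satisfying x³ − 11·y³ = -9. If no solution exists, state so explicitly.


The equation is x³ - 11y³ = -9. For fixed y, x³ = 11·y³ − 9, so a solution requires the RHS to be a perfect cube.
Strategy: iterate y from -30 to 30, compute RHS = 11·y³ − 9, and check whether it is a (positive or negative) perfect cube.
Check small values of y:
  y = 0: RHS = -9 is not a perfect cube.
  y = 1: RHS = 2 is not a perfect cube.
  y = -1: RHS = -20 is not a perfect cube.
  y = 2: RHS = 79 is not a perfect cube.
  y = -2: RHS = -97 is not a perfect cube.
  y = 3: RHS = 288 is not a perfect cube.
  y = -3: RHS = -306 is not a perfect cube.
Continuing the search up to |y| = 30 finds no solutions either.
No (x, y) in the scanned range satisfies the equation.

No integer solutions with |y| ≤ 30.


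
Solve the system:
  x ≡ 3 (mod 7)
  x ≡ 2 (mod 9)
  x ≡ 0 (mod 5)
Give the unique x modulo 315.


Moduli 7, 9, 5 are pairwise coprime; by CRT there is a unique solution modulo M = 7 · 9 · 5 = 315.
Solve pairwise, accumulating the modulus:
  Start with x ≡ 3 (mod 7).
  Combine with x ≡ 2 (mod 9): since gcd(7, 9) = 1, we get a unique residue mod 63.
    Write x = 3 + 7·t and substitute into x ≡ 2 (mod 9): 7·t ≡ 2 − 3 = -1 (mod 9).
    Reduce coefficients mod 9: 7·t ≡ 8 (mod 9).
    The inverse of 7 mod 9 is 4 (since 7·4 = 28 = 3·9 + 1), so t ≡ 4·8 = 32 ≡ 5 (mod 9).
    Then x = 3 + 7·5 = 38, valid modulo lcm(7, 9) = 63: x ≡ 38 (mod 63).
  Combine with x ≡ 0 (mod 5): since gcd(63, 5) = 1, we get a unique residue mod 315.
    Write x = 38 + 63·t and substitute into x ≡ 0 (mod 5): 63·t ≡ 0 − 38 = -38 (mod 5).
    Reduce coefficients mod 5: 3·t ≡ 2 (mod 5).
    The inverse of 3 mod 5 is 2 (since 3·2 = 6 = 1·5 + 1), so t ≡ 2·2 = 4 ≡ 4 (mod 5).
    Then x = 38 + 63·4 = 290, valid modulo lcm(63, 5) = 315: x ≡ 290 (mod 315).
Verify: 290 mod 7 = 3 ✓, 290 mod 9 = 2 ✓, 290 mod 5 = 0 ✓.

x ≡ 290 (mod 315).


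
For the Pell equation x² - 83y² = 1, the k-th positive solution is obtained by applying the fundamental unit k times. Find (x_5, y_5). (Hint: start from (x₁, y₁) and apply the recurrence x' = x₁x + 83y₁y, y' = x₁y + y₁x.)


Step 1: Find the fundamental solution (x₁, y₁) of x² - 83y² = 1.
  Expand √83 as a continued fraction. a₀ = ⌊√83⌋ = 9; iterate m_{k+1} = d_k·a_k − m_k, d_{k+1} = (83 − m_{k+1}²)/d_k, a_{k+1} = ⌊(a₀ + m_{k+1})/d_{k+1}⌋ (starting m₀ = 0, d₀ = 1), with convergents p_k = a_k·p_{k-1} + p_{k-2}, q_k = a_k·q_{k-1} + q_{k-2} (p₋₁ = 1, q₋₁ = 0):
  k = 0: a₀ = 9; p₀/q₀ = 9/1; p₀² − 83·q₀² = 81 − 83 = -2.
  k = 1: m = 9, d = 2, a = ⌊(9 + 9)/2⌋ = 9; p/q = (9·9 + 1)/(9·1 + 0) = 82/9; p² − 83·q² = 6724 − 6723 = 1.
  The first convergent with p² − 83·q² = 1 gives the fundamental solution (x₁, y₁) = (82, 9).
Step 2: Apply the recurrence (x_{n+1}, y_{n+1}) = (x₁x_n + 83y₁y_n, x₁y_n + y₁x_n) repeatedly.
  From (x_1, y_1) = (82, 9): x_2 = 82·82 + 83·9·9 = 13447; y_2 = 82·9 + 9·82 = 1476.
  From (x_2, y_2) = (13447, 1476): x_3 = 82·13447 + 83·9·1476 = 2205226; y_3 = 82·1476 + 9·13447 = 242055.
  From (x_3, y_3) = (2205226, 242055): x_4 = 82·2205226 + 83·9·242055 = 361643617; y_4 = 82·242055 + 9·2205226 = 39695544.
  From (x_4, y_4) = (361643617, 39695544): x_5 = 82·361643617 + 83·9·39695544 = 59307347962; y_5 = 82·39695544 + 9·361643617 = 6509827161.
Step 3: Verify x_5² - 83·y_5² = 3517361522285745553444 - 3517361522285745553443 = 1 (should be 1). ✓

(x_1, y_1) = (82, 9); (x_5, y_5) = (59307347962, 6509827161).


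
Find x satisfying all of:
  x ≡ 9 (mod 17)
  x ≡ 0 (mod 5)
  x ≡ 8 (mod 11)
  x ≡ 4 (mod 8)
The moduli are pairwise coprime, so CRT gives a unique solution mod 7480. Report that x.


Product of moduli M = 17 · 5 · 11 · 8 = 7480.
Merge one congruence at a time:
  Start: x ≡ 9 (mod 17).
  Combine with x ≡ 0 (mod 5); new modulus lcm = 85.
    Write x = 9 + 17·t and substitute into x ≡ 0 (mod 5): 17·t ≡ 0 − 9 = -9 (mod 5).
    Reduce coefficients mod 5: 2·t ≡ 1 (mod 5).
    The inverse of 2 mod 5 is 3 (since 2·3 = 6 = 1·5 + 1), so t ≡ 3·1 = 3 ≡ 3 (mod 5).
    Then x = 9 + 17·3 = 60, valid modulo lcm(17, 5) = 85: x ≡ 60 (mod 85).
  Combine with x ≡ 8 (mod 11); new modulus lcm = 935.
    Write x = 60 + 85·t and substitute into x ≡ 8 (mod 11): 85·t ≡ 8 − 60 = -52 (mod 11).
    Reduce coefficients mod 11: 8·t ≡ 3 (mod 11).
    The inverse of 8 mod 11 is 7 (since 8·7 = 56 = 5·11 + 1), so t ≡ 7·3 = 21 ≡ 10 (mod 11).
    Then x = 60 + 85·10 = 910, valid modulo lcm(85, 11) = 935: x ≡ 910 (mod 935).
  Combine with x ≡ 4 (mod 8); new modulus lcm = 7480.
    Write x = 910 + 935·t and substitute into x ≡ 4 (mod 8): 935·t ≡ 4 − 910 = -906 (mod 8).
    Reduce coefficients mod 8: 7·t ≡ 6 (mod 8).
    The inverse of 7 mod 8 is 7 (since 7·7 = 49 = 6·8 + 1), so t ≡ 7·6 = 42 ≡ 2 (mod 8).
    Then x = 910 + 935·2 = 2780, valid modulo lcm(935, 8) = 7480: x ≡ 2780 (mod 7480).
Verify against each original: 2780 mod 17 = 9, 2780 mod 5 = 0, 2780 mod 11 = 8, 2780 mod 8 = 4.

x ≡ 2780 (mod 7480).


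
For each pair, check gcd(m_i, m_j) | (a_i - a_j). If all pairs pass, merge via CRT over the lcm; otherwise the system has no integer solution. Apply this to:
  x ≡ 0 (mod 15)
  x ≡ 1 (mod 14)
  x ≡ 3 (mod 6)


Moduli 15, 14, 6 are not pairwise coprime, so CRT works modulo lcm(m_i) when all pairwise compatibility conditions hold.
Pairwise compatibility: gcd(m_i, m_j) must divide a_i - a_j for every pair.
Merge one congruence at a time:
  Start: x ≡ 0 (mod 15).
  Combine with x ≡ 1 (mod 14): gcd(15, 14) = 1; 1 - 0 = 1, which IS divisible by 1, so compatible.
    Write x = 0 + 15·t and substitute into x ≡ 1 (mod 14): 15·t ≡ 1 − 0 = 1 (mod 14).
    Reduce coefficients mod 14: 1·t ≡ 1 (mod 14).
    So t ≡ 1 (mod 14).
    Then x = 0 + 15·1 = 15, valid modulo lcm(15, 14) = 210: x ≡ 15 (mod 210).
  Combine with x ≡ 3 (mod 6): gcd(210, 6) = 6; 3 - 15 = -12, which IS divisible by 6, so compatible.
    Write x = 15 + 210·t and substitute into x ≡ 3 (mod 6): 210·t ≡ 3 − 15 = -12 (mod 6).
    Divide the congruence (and modulus) by g = 6: 35·t ≡ -2 (mod 1).
    Modulo 1 every t works; take t = 0.
    Then x = 15 + 210·0 = 15, valid modulo lcm(210, 6) = 210: x ≡ 15 (mod 210).
Verify: 15 mod 15 = 0, 15 mod 14 = 1, 15 mod 6 = 3.

x ≡ 15 (mod 210).


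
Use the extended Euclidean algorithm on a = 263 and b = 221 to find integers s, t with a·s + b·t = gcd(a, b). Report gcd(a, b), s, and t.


Euclidean algorithm on (263, 221) — divide until remainder is 0:
  263 = 1 · 221 + 42
  221 = 5 · 42 + 11
  42 = 3 · 11 + 9
  11 = 1 · 9 + 2
  9 = 4 · 2 + 1
  2 = 2 · 1 + 0
gcd(263, 221) = 1.
Track Bezout coefficients alongside the remainders: start with r₀ = 263 = a·1 + b·0 (s = 1, t = 0) and r₁ = 221 = a·0 + b·1 (s = 0, t = 1); each new remainder r_{k+1} = r_{k-1} − q_k·r_k inherits s_{k+1} = s_{k-1} − q_k·s_k, t_{k+1} = t_{k-1} − q_k·t_k, so r_k = a·s_k + b·t_k at every step:
  q = 1: r = 42, s = 1 − 1·0 = 1, t = 0 − 1·1 = -1  (check: 263·1 + 221·(-1) = 42)
  q = 5: r = 11, s = 0 − 5·1 = -5, t = 1 − 5·(-1) = 6  (check: 263·(-5) + 221·6 = 11)
  q = 3: r = 9, s = 1 − 3·(-5) = 16, t = -1 − 3·6 = -19  (check: 263·16 + 221·(-19) = 9)
  q = 1: r = 2, s = -5 − 1·16 = -21, t = 6 − 1·(-19) = 25  (check: 263·(-21) + 221·25 = 2)
  q = 4: r = 1, s = 16 − 4·(-21) = 100, t = -19 − 4·25 = -119  (check: 263·100 + 221·(-119) = 1)
The row with r = 1 (the gcd) gives the Bezout coefficients s = 100, t = -119.
Result: 263 · (100) + 221 · (-119) = 1.

gcd(263, 221) = 1; s = 100, t = -119 (check: 263·100 + 221·(-119) = 1).


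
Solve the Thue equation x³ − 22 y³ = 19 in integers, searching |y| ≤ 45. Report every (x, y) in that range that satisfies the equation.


The equation is x³ - 22y³ = 19. For fixed y, x³ = 22·y³ + 19, so a solution requires the RHS to be a perfect cube.
Strategy: iterate y from -45 to 45, compute RHS = 22·y³ + 19, and check whether it is a (positive or negative) perfect cube.
Check small values of y:
  y = 0: RHS = 19 is not a perfect cube.
  y = 1: RHS = 41 is not a perfect cube.
  y = -1: RHS = -3 is not a perfect cube.
  y = 2: RHS = 195 is not a perfect cube.
  y = -2: RHS = -157 is not a perfect cube.
  y = 3: RHS = 613 is not a perfect cube.
  y = -3: RHS = -575 is not a perfect cube.
Continuing the search up to |y| = 45 finds no solutions either.
No (x, y) in the scanned range satisfies the equation.

No integer solutions with |y| ≤ 45.


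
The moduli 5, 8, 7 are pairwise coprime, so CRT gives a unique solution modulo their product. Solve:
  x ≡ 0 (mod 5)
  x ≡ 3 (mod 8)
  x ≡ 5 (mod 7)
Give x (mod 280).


Moduli 5, 8, 7 are pairwise coprime; by CRT there is a unique solution modulo M = 5 · 8 · 7 = 280.
Solve pairwise, accumulating the modulus:
  Start with x ≡ 0 (mod 5).
  Combine with x ≡ 3 (mod 8): since gcd(5, 8) = 1, we get a unique residue mod 40.
    Write x = 0 + 5·t and substitute into x ≡ 3 (mod 8): 5·t ≡ 3 − 0 = 3 (mod 8).
    The inverse of 5 mod 8 is 5 (since 5·5 = 25 = 3·8 + 1), so t ≡ 5·3 = 15 ≡ 7 (mod 8).
    Then x = 0 + 5·7 = 35, valid modulo lcm(5, 8) = 40: x ≡ 35 (mod 40).
  Combine with x ≡ 5 (mod 7): since gcd(40, 7) = 1, we get a unique residue mod 280.
    Write x = 35 + 40·t and substitute into x ≡ 5 (mod 7): 40·t ≡ 5 − 35 = -30 (mod 7).
    Reduce coefficients mod 7: 5·t ≡ 5 (mod 7).
    The inverse of 5 mod 7 is 3 (since 5·3 = 15 = 2·7 + 1), so t ≡ 3·5 = 15 ≡ 1 (mod 7).
    Then x = 35 + 40·1 = 75, valid modulo lcm(40, 7) = 280: x ≡ 75 (mod 280).
Verify: 75 mod 5 = 0 ✓, 75 mod 8 = 3 ✓, 75 mod 7 = 5 ✓.

x ≡ 75 (mod 280).


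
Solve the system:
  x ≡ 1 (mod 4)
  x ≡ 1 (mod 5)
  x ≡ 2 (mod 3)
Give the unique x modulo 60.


Moduli 4, 5, 3 are pairwise coprime; by CRT there is a unique solution modulo M = 4 · 5 · 3 = 60.
Solve pairwise, accumulating the modulus:
  Start with x ≡ 1 (mod 4).
  Combine with x ≡ 1 (mod 5): since gcd(4, 5) = 1, we get a unique residue mod 20.
    Write x = 1 + 4·t and substitute into x ≡ 1 (mod 5): 4·t ≡ 1 − 1 = 0 (mod 5).
    The inverse of 4 mod 5 is 4 (since 4·4 = 16 = 3·5 + 1), so t ≡ 4·0 = 0 ≡ 0 (mod 5).
    Then x = 1 + 4·0 = 1, valid modulo lcm(4, 5) = 20: x ≡ 1 (mod 20).
  Combine with x ≡ 2 (mod 3): since gcd(20, 3) = 1, we get a unique residue mod 60.
    Write x = 1 + 20·t and substitute into x ≡ 2 (mod 3): 20·t ≡ 2 − 1 = 1 (mod 3).
    Reduce coefficients mod 3: 2·t ≡ 1 (mod 3).
    The inverse of 2 mod 3 is 2 (since 2·2 = 4 = 1·3 + 1), so t ≡ 2·1 = 2 ≡ 2 (mod 3).
    Then x = 1 + 20·2 = 41, valid modulo lcm(20, 3) = 60: x ≡ 41 (mod 60).
Verify: 41 mod 4 = 1 ✓, 41 mod 5 = 1 ✓, 41 mod 3 = 2 ✓.

x ≡ 41 (mod 60).


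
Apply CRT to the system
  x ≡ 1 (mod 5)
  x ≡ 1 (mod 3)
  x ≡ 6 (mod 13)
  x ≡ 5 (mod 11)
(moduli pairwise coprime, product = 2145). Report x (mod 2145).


Product of moduli M = 5 · 3 · 13 · 11 = 2145.
Merge one congruence at a time:
  Start: x ≡ 1 (mod 5).
  Combine with x ≡ 1 (mod 3); new modulus lcm = 15.
    Write x = 1 + 5·t and substitute into x ≡ 1 (mod 3): 5·t ≡ 1 − 1 = 0 (mod 3).
    Reduce coefficients mod 3: 2·t ≡ 0 (mod 3).
    The inverse of 2 mod 3 is 2 (since 2·2 = 4 = 1·3 + 1), so t ≡ 2·0 = 0 ≡ 0 (mod 3).
    Then x = 1 + 5·0 = 1, valid modulo lcm(5, 3) = 15: x ≡ 1 (mod 15).
  Combine with x ≡ 6 (mod 13); new modulus lcm = 195.
    Write x = 1 + 15·t and substitute into x ≡ 6 (mod 13): 15·t ≡ 6 − 1 = 5 (mod 13).
    Reduce coefficients mod 13: 2·t ≡ 5 (mod 13).
    The inverse of 2 mod 13 is 7 (since 2·7 = 14 = 1·13 + 1), so t ≡ 7·5 = 35 ≡ 9 (mod 13).
    Then x = 1 + 15·9 = 136, valid modulo lcm(15, 13) = 195: x ≡ 136 (mod 195).
  Combine with x ≡ 5 (mod 11); new modulus lcm = 2145.
    Write x = 136 + 195·t and substitute into x ≡ 5 (mod 11): 195·t ≡ 5 − 136 = -131 (mod 11).
    Reduce coefficients mod 11: 8·t ≡ 1 (mod 11).
    The inverse of 8 mod 11 is 7 (since 8·7 = 56 = 5·11 + 1), so t ≡ 7·1 = 7 ≡ 7 (mod 11).
    Then x = 136 + 195·7 = 1501, valid modulo lcm(195, 11) = 2145: x ≡ 1501 (mod 2145).
Verify against each original: 1501 mod 5 = 1, 1501 mod 3 = 1, 1501 mod 13 = 6, 1501 mod 11 = 5.

x ≡ 1501 (mod 2145).


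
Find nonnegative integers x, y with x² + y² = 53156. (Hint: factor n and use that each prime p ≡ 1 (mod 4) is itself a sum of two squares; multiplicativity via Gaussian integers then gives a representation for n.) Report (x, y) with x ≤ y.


Step 1: Factor n = 53156 = 2^2 · 97 · 137.
Step 2: Check the mod-4 condition on each prime factor: 2 = 2 (special); 97 ≡ 1 (mod 4), exponent 1; 137 ≡ 1 (mod 4), exponent 1.
All primes ≡ 3 (mod 4) appear to even exponent (or don't appear), so by the two-squares theorem n IS expressible as a sum of two squares.
Step 3: Build a representation. Group n = k² · m with k = 2 and m = 97 · 137 = 13289 (a product of primes ≡ 1 (mod 4)); a representation of m scales to one of n via (k·x)² + (k·y)² = k²(x² + y²). Each prime p ≡ 1 (mod 4) is itself a sum of two squares; find a² by testing p − a² for a perfect square:
  97: 97 − 1² = 96, 97 − 2² = 93, 97 − 3² = 88, 97 − 4² = 81 = 9² ⇒ 97 = 4² + 9².
  137: 137 − 1² = 136, 137 − 2² = 133, 137 − 3² = 128, 137 − 4² = 121 = 11² ⇒ 137 = 4² + 11².
  Combine using the Brahmagupta–Fibonacci identity (a² + b²)(c² + d²) = (ac − bd)² + (ad + bc)² = (ac + bd)² + (ad − bc)²:
  97 · 137 = 13289: from (4² + 9²)(4² + 11²), take (4·4 − 9·11, 4·11 + 9·4) = (16 − 99, 44 + 36) = (-83, 80); dropping signs (only squares matter) gives (83, 80); check 83² + 80² = 6889 + 6400 = 13289 ✓.
  Scale by k = 2: (2·83, 2·80) = (166, 160).
Step 4: Order so x ≤ y and verify: 160² + 166² = 25600 + 27556 = 53156 = n. ✓

n = 53156 = 160² + 166² (one valid representation with x ≤ y).


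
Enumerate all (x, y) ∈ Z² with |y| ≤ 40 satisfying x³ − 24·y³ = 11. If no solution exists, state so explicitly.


The equation is x³ - 24y³ = 11. For fixed y, x³ = 24·y³ + 11, so a solution requires the RHS to be a perfect cube.
Strategy: iterate y from -40 to 40, compute RHS = 24·y³ + 11, and check whether it is a (positive or negative) perfect cube.
Check small values of y:
  y = 0: RHS = 11 is not a perfect cube.
  y = 1: RHS = 35 is not a perfect cube.
  y = -1: RHS = -13 is not a perfect cube.
  y = 2: RHS = 203 is not a perfect cube.
  y = -2: RHS = -181 is not a perfect cube.
  y = 3: RHS = 659 is not a perfect cube.
  y = -3: RHS = -637 is not a perfect cube.
Continuing the search up to |y| = 40 finds no solutions either.
No (x, y) in the scanned range satisfies the equation.

No integer solutions with |y| ≤ 40.


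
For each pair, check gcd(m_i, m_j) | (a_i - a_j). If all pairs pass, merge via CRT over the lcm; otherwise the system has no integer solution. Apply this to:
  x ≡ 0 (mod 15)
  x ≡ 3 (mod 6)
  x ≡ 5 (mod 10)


Moduli 15, 6, 10 are not pairwise coprime, so CRT works modulo lcm(m_i) when all pairwise compatibility conditions hold.
Pairwise compatibility: gcd(m_i, m_j) must divide a_i - a_j for every pair.
Merge one congruence at a time:
  Start: x ≡ 0 (mod 15).
  Combine with x ≡ 3 (mod 6): gcd(15, 6) = 3; 3 - 0 = 3, which IS divisible by 3, so compatible.
    Write x = 0 + 15·t and substitute into x ≡ 3 (mod 6): 15·t ≡ 3 − 0 = 3 (mod 6).
    Divide the congruence (and modulus) by g = 3: 5·t ≡ 1 (mod 2).
    Reduce coefficients mod 2: 1·t ≡ 1 (mod 2).
    So t ≡ 1 (mod 2).
    Then x = 0 + 15·1 = 15, valid modulo lcm(15, 6) = 30: x ≡ 15 (mod 30).
  Combine with x ≡ 5 (mod 10): gcd(30, 10) = 10; 5 - 15 = -10, which IS divisible by 10, so compatible.
    Write x = 15 + 30·t and substitute into x ≡ 5 (mod 10): 30·t ≡ 5 − 15 = -10 (mod 10).
    Divide the congruence (and modulus) by g = 10: 3·t ≡ -1 (mod 1).
    Modulo 1 every t works; take t = 0.
    Then x = 15 + 30·0 = 15, valid modulo lcm(30, 10) = 30: x ≡ 15 (mod 30).
Verify: 15 mod 15 = 0, 15 mod 6 = 3, 15 mod 10 = 5.

x ≡ 15 (mod 30).


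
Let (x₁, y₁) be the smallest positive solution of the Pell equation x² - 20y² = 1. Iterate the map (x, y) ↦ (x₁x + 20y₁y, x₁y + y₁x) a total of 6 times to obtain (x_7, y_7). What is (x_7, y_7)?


Step 1: Find the fundamental solution (x₁, y₁) of x² - 20y² = 1.
  Expand √20 as a continued fraction. a₀ = ⌊√20⌋ = 4; iterate m_{k+1} = d_k·a_k − m_k, d_{k+1} = (20 − m_{k+1}²)/d_k, a_{k+1} = ⌊(a₀ + m_{k+1})/d_{k+1}⌋ (starting m₀ = 0, d₀ = 1), with convergents p_k = a_k·p_{k-1} + p_{k-2}, q_k = a_k·q_{k-1} + q_{k-2} (p₋₁ = 1, q₋₁ = 0):
  k = 0: a₀ = 4; p₀/q₀ = 4/1; p₀² − 20·q₀² = 16 − 20 = -4.
  k = 1: m = 4, d = 4, a = ⌊(4 + 4)/4⌋ = 2; p/q = (2·4 + 1)/(2·1 + 0) = 9/2; p² − 20·q² = 81 − 80 = 1.
  The first convergent with p² − 20·q² = 1 gives the fundamental solution (x₁, y₁) = (9, 2).
Step 2: Apply the recurrence (x_{n+1}, y_{n+1}) = (x₁x_n + 20y₁y_n, x₁y_n + y₁x_n) repeatedly.
  From (x_1, y_1) = (9, 2): x_2 = 9·9 + 20·2·2 = 161; y_2 = 9·2 + 2·9 = 36.
  From (x_2, y_2) = (161, 36): x_3 = 9·161 + 20·2·36 = 2889; y_3 = 9·36 + 2·161 = 646.
  From (x_3, y_3) = (2889, 646): x_4 = 9·2889 + 20·2·646 = 51841; y_4 = 9·646 + 2·2889 = 11592.
  From (x_4, y_4) = (51841, 11592): x_5 = 9·51841 + 20·2·11592 = 930249; y_5 = 9·11592 + 2·51841 = 208010.
  From (x_5, y_5) = (930249, 208010): x_6 = 9·930249 + 20·2·208010 = 16692641; y_6 = 9·208010 + 2·930249 = 3732588.
  From (x_6, y_6) = (16692641, 3732588): x_7 = 9·16692641 + 20·2·3732588 = 299537289; y_7 = 9·3732588 + 2·16692641 = 66978574.
Step 3: Verify x_7² - 20·y_7² = 89722587501469521 - 89722587501469520 = 1 (should be 1). ✓

(x_1, y_1) = (9, 2); (x_7, y_7) = (299537289, 66978574).


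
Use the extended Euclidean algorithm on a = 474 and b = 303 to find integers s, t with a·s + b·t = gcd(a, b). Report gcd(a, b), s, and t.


Euclidean algorithm on (474, 303) — divide until remainder is 0:
  474 = 1 · 303 + 171
  303 = 1 · 171 + 132
  171 = 1 · 132 + 39
  132 = 3 · 39 + 15
  39 = 2 · 15 + 9
  15 = 1 · 9 + 6
  9 = 1 · 6 + 3
  6 = 2 · 3 + 0
gcd(474, 303) = 3.
Track Bezout coefficients alongside the remainders: start with r₀ = 474 = a·1 + b·0 (s = 1, t = 0) and r₁ = 303 = a·0 + b·1 (s = 0, t = 1); each new remainder r_{k+1} = r_{k-1} − q_k·r_k inherits s_{k+1} = s_{k-1} − q_k·s_k, t_{k+1} = t_{k-1} − q_k·t_k, so r_k = a·s_k + b·t_k at every step:
  q = 1: r = 171, s = 1 − 1·0 = 1, t = 0 − 1·1 = -1  (check: 474·1 + 303·(-1) = 171)
  q = 1: r = 132, s = 0 − 1·1 = -1, t = 1 − 1·(-1) = 2  (check: 474·(-1) + 303·2 = 132)
  q = 1: r = 39, s = 1 − 1·(-1) = 2, t = -1 − 1·2 = -3  (check: 474·2 + 303·(-3) = 39)
  q = 3: r = 15, s = -1 − 3·2 = -7, t = 2 − 3·(-3) = 11  (check: 474·(-7) + 303·11 = 15)
  q = 2: r = 9, s = 2 − 2·(-7) = 16, t = -3 − 2·11 = -25  (check: 474·16 + 303·(-25) = 9)
  q = 1: r = 6, s = -7 − 1·16 = -23, t = 11 − 1·(-25) = 36  (check: 474·(-23) + 303·36 = 6)
  q = 1: r = 3, s = 16 − 1·(-23) = 39, t = -25 − 1·36 = -61  (check: 474·39 + 303·(-61) = 3)
The row with r = 3 (the gcd) gives the Bezout coefficients s = 39, t = -61.
Result: 474 · (39) + 303 · (-61) = 3.

gcd(474, 303) = 3; s = 39, t = -61 (check: 474·39 + 303·(-61) = 3).


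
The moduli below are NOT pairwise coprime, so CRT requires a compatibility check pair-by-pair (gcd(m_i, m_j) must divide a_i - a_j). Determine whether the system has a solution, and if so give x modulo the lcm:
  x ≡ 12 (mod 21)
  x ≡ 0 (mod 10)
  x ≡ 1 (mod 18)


Moduli 21, 10, 18 are not pairwise coprime, so CRT works modulo lcm(m_i) when all pairwise compatibility conditions hold.
Pairwise compatibility: gcd(m_i, m_j) must divide a_i - a_j for every pair.
Merge one congruence at a time:
  Start: x ≡ 12 (mod 21).
  Combine with x ≡ 0 (mod 10): gcd(21, 10) = 1; 0 - 12 = -12, which IS divisible by 1, so compatible.
    Write x = 12 + 21·t and substitute into x ≡ 0 (mod 10): 21·t ≡ 0 − 12 = -12 (mod 10).
    Reduce coefficients mod 10: 1·t ≡ 8 (mod 10).
    So t ≡ 8 (mod 10).
    Then x = 12 + 21·8 = 180, valid modulo lcm(21, 10) = 210: x ≡ 180 (mod 210).
  Combine with x ≡ 1 (mod 18): gcd(210, 18) = 6, and 1 - 180 = -179 is NOT divisible by 6.
    ⇒ system is inconsistent (no integer solution).

No solution (the system is inconsistent).


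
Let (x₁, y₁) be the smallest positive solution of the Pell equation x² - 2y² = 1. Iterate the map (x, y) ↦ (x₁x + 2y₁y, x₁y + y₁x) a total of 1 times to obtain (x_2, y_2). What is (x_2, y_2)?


Step 1: Find the fundamental solution (x₁, y₁) of x² - 2y² = 1.
  Expand √2 as a continued fraction. a₀ = ⌊√2⌋ = 1; iterate m_{k+1} = d_k·a_k − m_k, d_{k+1} = (2 − m_{k+1}²)/d_k, a_{k+1} = ⌊(a₀ + m_{k+1})/d_{k+1}⌋ (starting m₀ = 0, d₀ = 1), with convergents p_k = a_k·p_{k-1} + p_{k-2}, q_k = a_k·q_{k-1} + q_{k-2} (p₋₁ = 1, q₋₁ = 0):
  k = 0: a₀ = 1; p₀/q₀ = 1/1; p₀² − 2·q₀² = 1 − 2 = -1.
  k = 1: m = 1, d = 1, a = ⌊(1 + 1)/1⌋ = 2; p/q = (2·1 + 1)/(2·1 + 0) = 3/2; p² − 2·q² = 9 − 8 = 1.
  The first convergent with p² − 2·q² = 1 gives the fundamental solution (x₁, y₁) = (3, 2).
Step 2: Apply the recurrence (x_{n+1}, y_{n+1}) = (x₁x_n + 2y₁y_n, x₁y_n + y₁x_n) repeatedly.
  From (x_1, y_1) = (3, 2): x_2 = 3·3 + 2·2·2 = 17; y_2 = 3·2 + 2·3 = 12.
Step 3: Verify x_2² - 2·y_2² = 289 - 288 = 1 (should be 1). ✓

(x_1, y_1) = (3, 2); (x_2, y_2) = (17, 12).


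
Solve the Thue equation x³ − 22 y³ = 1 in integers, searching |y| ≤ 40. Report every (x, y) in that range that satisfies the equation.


The equation is x³ - 22y³ = 1. For fixed y, x³ = 22·y³ + 1, so a solution requires the RHS to be a perfect cube.
Strategy: iterate y from -40 to 40, compute RHS = 22·y³ + 1, and check whether it is a (positive or negative) perfect cube.
Check small values of y:
  y = 0: RHS = 1 = (1)³ ⇒ x = 1 works.
  y = 1: RHS = 23 is not a perfect cube.
  y = -1: RHS = -21 is not a perfect cube.
  y = 2: RHS = 177 is not a perfect cube.
  y = -2: RHS = -175 is not a perfect cube.
  y = 3: RHS = 595 is not a perfect cube.
  y = -3: RHS = -593 is not a perfect cube.
Continuing the search up to |y| = 40 finds no further solutions beyond those listed.
Collected solutions: (1, 0).

Solutions (with |y| ≤ 40): (1, 0).


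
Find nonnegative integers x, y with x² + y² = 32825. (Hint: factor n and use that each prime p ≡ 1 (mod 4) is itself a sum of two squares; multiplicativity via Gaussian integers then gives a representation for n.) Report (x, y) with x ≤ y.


Step 1: Factor n = 32825 = 5^2 · 13 · 101.
Step 2: Check the mod-4 condition on each prime factor: 5 ≡ 1 (mod 4), exponent 2; 13 ≡ 1 (mod 4), exponent 1; 101 ≡ 1 (mod 4), exponent 1.
All primes ≡ 3 (mod 4) appear to even exponent (or don't appear), so by the two-squares theorem n IS expressible as a sum of two squares.
Step 3: Build a representation. Group n = k² · m with k = 5 and m = 13 · 101 = 1313 (a product of primes ≡ 1 (mod 4)); a representation of m scales to one of n via (k·x)² + (k·y)² = k²(x² + y²). Each prime p ≡ 1 (mod 4) is itself a sum of two squares; find a² by testing p − a² for a perfect square:
  13: 13 − 1² = 12, 13 − 2² = 9 = 3² ⇒ 13 = 2² + 3².
  101: 101 − 1² = 100 = 10² ⇒ 101 = 1² + 10².
  Combine using the Brahmagupta–Fibonacci identity (a² + b²)(c² + d²) = (ac − bd)² + (ad + bc)² = (ac + bd)² + (ad − bc)²:
  13 · 101 = 1313: from (2² + 3²)(1² + 10²), take (2·1 − 3·10, 2·10 + 3·1) = (2 − 30, 20 + 3) = (-28, 23); dropping signs (only squares matter) gives (28, 23); check 28² + 23² = 784 + 529 = 1313 ✓.
  Scale by k = 5: (5·28, 5·23) = (140, 115).
Step 4: Order so x ≤ y and verify: 115² + 140² = 13225 + 19600 = 32825 = n. ✓

n = 32825 = 115² + 140² (one valid representation with x ≤ y).


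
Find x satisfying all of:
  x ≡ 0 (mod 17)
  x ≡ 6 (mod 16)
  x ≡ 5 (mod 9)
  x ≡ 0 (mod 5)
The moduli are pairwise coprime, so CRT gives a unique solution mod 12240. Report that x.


Product of moduli M = 17 · 16 · 9 · 5 = 12240.
Merge one congruence at a time:
  Start: x ≡ 0 (mod 17).
  Combine with x ≡ 6 (mod 16); new modulus lcm = 272.
    Write x = 0 + 17·t and substitute into x ≡ 6 (mod 16): 17·t ≡ 6 − 0 = 6 (mod 16).
    Reduce coefficients mod 16: 1·t ≡ 6 (mod 16).
    So t ≡ 6 (mod 16).
    Then x = 0 + 17·6 = 102, valid modulo lcm(17, 16) = 272: x ≡ 102 (mod 272).
  Combine with x ≡ 5 (mod 9); new modulus lcm = 2448.
    Write x = 102 + 272·t and substitute into x ≡ 5 (mod 9): 272·t ≡ 5 − 102 = -97 (mod 9).
    Reduce coefficients mod 9: 2·t ≡ 2 (mod 9).
    The inverse of 2 mod 9 is 5 (since 2·5 = 10 = 1·9 + 1), so t ≡ 5·2 = 10 ≡ 1 (mod 9).
    Then x = 102 + 272·1 = 374, valid modulo lcm(272, 9) = 2448: x ≡ 374 (mod 2448).
  Combine with x ≡ 0 (mod 5); new modulus lcm = 12240.
    Write x = 374 + 2448·t and substitute into x ≡ 0 (mod 5): 2448·t ≡ 0 − 374 = -374 (mod 5).
    Reduce coefficients mod 5: 3·t ≡ 1 (mod 5).
    The inverse of 3 mod 5 is 2 (since 3·2 = 6 = 1·5 + 1), so t ≡ 2·1 = 2 ≡ 2 (mod 5).
    Then x = 374 + 2448·2 = 5270, valid modulo lcm(2448, 5) = 12240: x ≡ 5270 (mod 12240).
Verify against each original: 5270 mod 17 = 0, 5270 mod 16 = 6, 5270 mod 9 = 5, 5270 mod 5 = 0.

x ≡ 5270 (mod 12240).


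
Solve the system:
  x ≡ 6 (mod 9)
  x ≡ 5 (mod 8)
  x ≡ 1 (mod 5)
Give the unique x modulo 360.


Moduli 9, 8, 5 are pairwise coprime; by CRT there is a unique solution modulo M = 9 · 8 · 5 = 360.
Solve pairwise, accumulating the modulus:
  Start with x ≡ 6 (mod 9).
  Combine with x ≡ 5 (mod 8): since gcd(9, 8) = 1, we get a unique residue mod 72.
    Write x = 6 + 9·t and substitute into x ≡ 5 (mod 8): 9·t ≡ 5 − 6 = -1 (mod 8).
    Reduce coefficients mod 8: 1·t ≡ 7 (mod 8).
    So t ≡ 7 (mod 8).
    Then x = 6 + 9·7 = 69, valid modulo lcm(9, 8) = 72: x ≡ 69 (mod 72).
  Combine with x ≡ 1 (mod 5): since gcd(72, 5) = 1, we get a unique residue mod 360.
    Write x = 69 + 72·t and substitute into x ≡ 1 (mod 5): 72·t ≡ 1 − 69 = -68 (mod 5).
    Reduce coefficients mod 5: 2·t ≡ 2 (mod 5).
    The inverse of 2 mod 5 is 3 (since 2·3 = 6 = 1·5 + 1), so t ≡ 3·2 = 6 ≡ 1 (mod 5).
    Then x = 69 + 72·1 = 141, valid modulo lcm(72, 5) = 360: x ≡ 141 (mod 360).
Verify: 141 mod 9 = 6 ✓, 141 mod 8 = 5 ✓, 141 mod 5 = 1 ✓.

x ≡ 141 (mod 360).


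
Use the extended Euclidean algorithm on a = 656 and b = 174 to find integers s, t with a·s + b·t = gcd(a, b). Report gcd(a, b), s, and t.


Euclidean algorithm on (656, 174) — divide until remainder is 0:
  656 = 3 · 174 + 134
  174 = 1 · 134 + 40
  134 = 3 · 40 + 14
  40 = 2 · 14 + 12
  14 = 1 · 12 + 2
  12 = 6 · 2 + 0
gcd(656, 174) = 2.
Track Bezout coefficients alongside the remainders: start with r₀ = 656 = a·1 + b·0 (s = 1, t = 0) and r₁ = 174 = a·0 + b·1 (s = 0, t = 1); each new remainder r_{k+1} = r_{k-1} − q_k·r_k inherits s_{k+1} = s_{k-1} − q_k·s_k, t_{k+1} = t_{k-1} − q_k·t_k, so r_k = a·s_k + b·t_k at every step:
  q = 3: r = 134, s = 1 − 3·0 = 1, t = 0 − 3·1 = -3  (check: 656·1 + 174·(-3) = 134)
  q = 1: r = 40, s = 0 − 1·1 = -1, t = 1 − 1·(-3) = 4  (check: 656·(-1) + 174·4 = 40)
  q = 3: r = 14, s = 1 − 3·(-1) = 4, t = -3 − 3·4 = -15  (check: 656·4 + 174·(-15) = 14)
  q = 2: r = 12, s = -1 − 2·4 = -9, t = 4 − 2·(-15) = 34  (check: 656·(-9) + 174·34 = 12)
  q = 1: r = 2, s = 4 − 1·(-9) = 13, t = -15 − 1·34 = -49  (check: 656·13 + 174·(-49) = 2)
The row with r = 2 (the gcd) gives the Bezout coefficients s = 13, t = -49.
Result: 656 · (13) + 174 · (-49) = 2.

gcd(656, 174) = 2; s = 13, t = -49 (check: 656·13 + 174·(-49) = 2).


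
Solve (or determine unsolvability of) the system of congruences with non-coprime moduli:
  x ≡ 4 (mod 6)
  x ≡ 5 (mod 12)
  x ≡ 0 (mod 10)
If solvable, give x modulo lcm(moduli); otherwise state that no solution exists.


Moduli 6, 12, 10 are not pairwise coprime, so CRT works modulo lcm(m_i) when all pairwise compatibility conditions hold.
Pairwise compatibility: gcd(m_i, m_j) must divide a_i - a_j for every pair.
Merge one congruence at a time:
  Start: x ≡ 4 (mod 6).
  Combine with x ≡ 5 (mod 12): gcd(6, 12) = 6, and 5 - 4 = 1 is NOT divisible by 6.
    ⇒ system is inconsistent (no integer solution).

No solution (the system is inconsistent).


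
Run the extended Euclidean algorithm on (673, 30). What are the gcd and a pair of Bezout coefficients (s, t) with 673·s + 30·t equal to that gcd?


Euclidean algorithm on (673, 30) — divide until remainder is 0:
  673 = 22 · 30 + 13
  30 = 2 · 13 + 4
  13 = 3 · 4 + 1
  4 = 4 · 1 + 0
gcd(673, 30) = 1.
Track Bezout coefficients alongside the remainders: start with r₀ = 673 = a·1 + b·0 (s = 1, t = 0) and r₁ = 30 = a·0 + b·1 (s = 0, t = 1); each new remainder r_{k+1} = r_{k-1} − q_k·r_k inherits s_{k+1} = s_{k-1} − q_k·s_k, t_{k+1} = t_{k-1} − q_k·t_k, so r_k = a·s_k + b·t_k at every step:
  q = 22: r = 13, s = 1 − 22·0 = 1, t = 0 − 22·1 = -22  (check: 673·1 + 30·(-22) = 13)
  q = 2: r = 4, s = 0 − 2·1 = -2, t = 1 − 2·(-22) = 45  (check: 673·(-2) + 30·45 = 4)
  q = 3: r = 1, s = 1 − 3·(-2) = 7, t = -22 − 3·45 = -157  (check: 673·7 + 30·(-157) = 1)
The row with r = 1 (the gcd) gives the Bezout coefficients s = 7, t = -157.
Result: 673 · (7) + 30 · (-157) = 1.

gcd(673, 30) = 1; s = 7, t = -157 (check: 673·7 + 30·(-157) = 1).
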